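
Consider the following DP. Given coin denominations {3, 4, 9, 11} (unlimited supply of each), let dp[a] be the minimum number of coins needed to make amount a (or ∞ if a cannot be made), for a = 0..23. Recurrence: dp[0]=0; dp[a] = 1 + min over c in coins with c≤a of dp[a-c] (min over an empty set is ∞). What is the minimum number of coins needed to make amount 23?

 a  0  1  2  3  4  5  6  7  8  9 10 11 12 13 14 15 16 17 18 19 20 21 22 23
dp  0  -  -  1  1  -  2  2  2  1  3  1  2  2  2  2  3  3  2  3  2  3  2  3
(- denotes ∞ / unreachable)

3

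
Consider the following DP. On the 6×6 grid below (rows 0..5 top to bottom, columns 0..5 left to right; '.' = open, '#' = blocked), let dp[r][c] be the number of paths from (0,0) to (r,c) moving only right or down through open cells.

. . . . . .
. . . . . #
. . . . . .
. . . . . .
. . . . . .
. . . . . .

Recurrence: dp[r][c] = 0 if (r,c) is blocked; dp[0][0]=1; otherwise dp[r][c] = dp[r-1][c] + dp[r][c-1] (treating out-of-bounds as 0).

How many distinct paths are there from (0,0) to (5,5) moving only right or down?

r\c   0   1   2   3   4   5
  0   1   1   1   1   1   1
  1   1   2   3   4   5   0
  2   1   3   6  10  15  15
  3   1   4  10  20  35  50
  4   1   5  15  35  70 120
  5   1   6  21  56 126 246

246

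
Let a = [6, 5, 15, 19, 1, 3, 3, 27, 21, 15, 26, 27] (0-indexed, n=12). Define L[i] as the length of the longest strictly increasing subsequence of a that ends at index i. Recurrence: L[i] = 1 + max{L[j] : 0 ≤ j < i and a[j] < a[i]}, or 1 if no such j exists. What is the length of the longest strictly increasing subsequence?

   i    0    1    2    3    4    5    6    7    8    9   10   11
a[i]    6    5   15   19    1    3    3   27   21   15   26   27
L[i]    1    1    2    3    1    2    2    4    4    3    5    6

6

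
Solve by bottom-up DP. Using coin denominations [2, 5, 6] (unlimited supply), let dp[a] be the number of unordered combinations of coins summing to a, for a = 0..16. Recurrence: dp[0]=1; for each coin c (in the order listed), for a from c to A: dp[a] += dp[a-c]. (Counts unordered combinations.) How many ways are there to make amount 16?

5

after  coin     0     1     2     3     4     5     6     7     8     9    10    11    12    13    14    15    16
          2     1     0     1     0     1     0     1     0     1     0     1     0     1     0     1     0     1
          5     1     0     1     0     1     1     1     1     1     1     2     1     2     1     2     2     2
          6     1     0     1     0     1     1     2     1     2     1     3     2     4     2     4     3     5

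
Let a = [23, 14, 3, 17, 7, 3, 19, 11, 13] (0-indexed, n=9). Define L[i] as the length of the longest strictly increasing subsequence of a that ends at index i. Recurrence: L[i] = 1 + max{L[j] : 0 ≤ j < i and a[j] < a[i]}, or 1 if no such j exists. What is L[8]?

   i    0    1    2    3    4    5    6    7    8
a[i]   23   14    3   17    7    3   19   11   13
L[i]    1    1    1    2    2    1    3    3    4

4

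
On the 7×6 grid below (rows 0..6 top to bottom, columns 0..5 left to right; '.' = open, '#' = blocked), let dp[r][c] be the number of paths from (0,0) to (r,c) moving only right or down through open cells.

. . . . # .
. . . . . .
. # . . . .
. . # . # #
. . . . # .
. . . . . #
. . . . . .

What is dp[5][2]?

5

r\c   0   1   2   3   4   5
  0   1   1   1   1   0   0
  1   1   2   3   4   4   4
  2   1   0   3   7  11  15
  3   1   1   0   7   0   0
  4   1   2   2   9   0   0
  5   1   3   5  14  14   0
  6   1   4   9  23  37  37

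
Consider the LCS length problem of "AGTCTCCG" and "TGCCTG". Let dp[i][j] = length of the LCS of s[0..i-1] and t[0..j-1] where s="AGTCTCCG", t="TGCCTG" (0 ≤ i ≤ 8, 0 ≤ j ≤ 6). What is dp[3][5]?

2

   ''  T  G  C  C  T  G
''  0  0  0  0  0  0  0
 A  0  0  0  0  0  0  0
 G  0  0  1  1  1  1  1
 T  0  1  1  1  1  2  2
 C  0  1  1  2  2  2  2
 T  0  1  1  2  2  3  3
 C  0  1  1  2  3  3  3
 C  0  1  1  2  3  3  3
 G  0  1  2  2  3  3  4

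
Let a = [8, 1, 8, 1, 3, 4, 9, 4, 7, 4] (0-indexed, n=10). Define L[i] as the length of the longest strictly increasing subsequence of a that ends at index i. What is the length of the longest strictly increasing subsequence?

4

   i    0    1    2    3    4    5    6    7    8    9
a[i]    8    1    8    1    3    4    9    4    7    4
L[i]    1    1    2    1    2    3    4    3    4    3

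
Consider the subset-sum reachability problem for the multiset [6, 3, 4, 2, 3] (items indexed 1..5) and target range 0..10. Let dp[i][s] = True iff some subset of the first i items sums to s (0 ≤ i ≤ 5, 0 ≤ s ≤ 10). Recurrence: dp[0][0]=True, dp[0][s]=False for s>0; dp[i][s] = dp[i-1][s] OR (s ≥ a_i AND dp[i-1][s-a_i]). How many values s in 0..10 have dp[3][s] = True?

i\s   0   1   2   3   4   5   6   7   8   9  10
  0   T   F   F   F   F   F   F   F   F   F   F
  1   T   F   F   F   F   F   T   F   F   F   F
  2   T   F   F   T   F   F   T   F   F   T   F
  3   T   F   F   T   T   F   T   T   F   T   T
  4   T   F   T   T   T   T   T   T   T   T   T
  5   T   F   T   T   T   T   T   T   T   T   T

7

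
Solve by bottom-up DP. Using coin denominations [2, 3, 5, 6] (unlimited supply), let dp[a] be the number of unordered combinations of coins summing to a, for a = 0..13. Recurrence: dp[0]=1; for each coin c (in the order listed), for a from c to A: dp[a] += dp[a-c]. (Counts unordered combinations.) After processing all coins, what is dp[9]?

after  coin     0     1     2     3     4     5     6     7     8     9    10    11    12    13
          2     1     0     1     0     1     0     1     0     1     0     1     0     1     0
          3     1     0     1     1     1     1     2     1     2     2     2     2     3     2
          5     1     0     1     1     1     2     2     2     3     3     4     4     5     5
          6     1     0     1     1     1     2     3     2     4     4     5     6     8     7

4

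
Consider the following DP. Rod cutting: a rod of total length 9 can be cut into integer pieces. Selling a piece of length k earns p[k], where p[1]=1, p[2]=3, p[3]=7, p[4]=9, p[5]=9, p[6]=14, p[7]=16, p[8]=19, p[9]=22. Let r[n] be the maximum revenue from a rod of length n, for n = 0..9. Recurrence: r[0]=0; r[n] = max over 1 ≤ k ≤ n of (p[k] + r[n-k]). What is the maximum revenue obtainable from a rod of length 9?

22

   n    0    1    2    3    4    5    6    7    8    9
r[n]    0    1    3    7    9   10   14   16   19   22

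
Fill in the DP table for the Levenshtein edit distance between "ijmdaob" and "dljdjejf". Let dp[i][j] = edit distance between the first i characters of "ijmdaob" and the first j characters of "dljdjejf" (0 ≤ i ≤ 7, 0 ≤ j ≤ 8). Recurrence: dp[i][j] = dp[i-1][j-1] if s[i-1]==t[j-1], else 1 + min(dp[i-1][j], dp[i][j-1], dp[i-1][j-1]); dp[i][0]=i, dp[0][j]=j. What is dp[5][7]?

   ''  d  l  j  d  j  e  j  f
''  0  1  2  3  4  5  6  7  8
 i  1  1  2  3  4  5  6  7  8
 j  2  2  2  2  3  4  5  6  7
 m  3  3  3  3  3  4  5  6  7
 d  4  3  4  4  3  4  5  6  7
 a  5  4  4  5  4  4  5  6  7
 o  6  5  5  5  5  5  5  6  7
 b  7  6  6  6  6  6  6  6  7

6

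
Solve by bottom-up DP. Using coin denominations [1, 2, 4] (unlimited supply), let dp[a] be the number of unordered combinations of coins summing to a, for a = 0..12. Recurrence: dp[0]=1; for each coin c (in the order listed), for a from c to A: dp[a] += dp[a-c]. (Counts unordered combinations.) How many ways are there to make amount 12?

after  coin     0     1     2     3     4     5     6     7     8     9    10    11    12
          1     1     1     1     1     1     1     1     1     1     1     1     1     1
          2     1     1     2     2     3     3     4     4     5     5     6     6     7
          4     1     1     2     2     4     4     6     6     9     9    12    12    16

16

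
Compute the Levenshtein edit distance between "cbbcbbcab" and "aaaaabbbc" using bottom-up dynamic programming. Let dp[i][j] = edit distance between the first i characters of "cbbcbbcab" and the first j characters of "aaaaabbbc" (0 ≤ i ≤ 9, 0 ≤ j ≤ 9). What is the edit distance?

8

   ''  a  a  a  a  a  b  b  b  c
''  0  1  2  3  4  5  6  7  8  9
 c  1  1  2  3  4  5  6  7  8  8
 b  2  2  2  3  4  5  5  6  7  8
 b  3  3  3  3  4  5  5  5  6  7
 c  4  4  4  4  4  5  6  6  6  6
 b  5  5  5  5  5  5  5  6  6  7
 b  6  6  6  6  6  6  5  5  6  7
 c  7  7  7  7  7  7  6  6  6  6
 a  8  7  7  7  7  7  7  7  7  7
 b  9  8  8  8  8  8  7  7  7  8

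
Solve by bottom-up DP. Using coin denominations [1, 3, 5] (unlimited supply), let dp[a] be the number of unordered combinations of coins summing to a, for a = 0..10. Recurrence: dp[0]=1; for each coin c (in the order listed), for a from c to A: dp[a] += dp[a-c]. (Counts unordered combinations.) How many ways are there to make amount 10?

after  coin     0     1     2     3     4     5     6     7     8     9    10
          1     1     1     1     1     1     1     1     1     1     1     1
          3     1     1     1     2     2     2     3     3     3     4     4
          5     1     1     1     2     2     3     4     4     5     6     7

7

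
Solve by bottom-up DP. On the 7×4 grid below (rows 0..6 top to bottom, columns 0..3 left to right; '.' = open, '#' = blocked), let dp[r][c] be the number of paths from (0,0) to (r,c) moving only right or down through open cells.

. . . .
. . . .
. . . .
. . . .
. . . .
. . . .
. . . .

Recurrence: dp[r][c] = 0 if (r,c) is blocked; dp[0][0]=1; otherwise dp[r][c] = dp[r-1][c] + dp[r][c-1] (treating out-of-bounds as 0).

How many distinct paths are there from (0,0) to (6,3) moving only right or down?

84

r\c   0   1   2   3
  0   1   1   1   1
  1   1   2   3   4
  2   1   3   6  10
  3   1   4  10  20
  4   1   5  15  35
  5   1   6  21  56
  6   1   7  28  84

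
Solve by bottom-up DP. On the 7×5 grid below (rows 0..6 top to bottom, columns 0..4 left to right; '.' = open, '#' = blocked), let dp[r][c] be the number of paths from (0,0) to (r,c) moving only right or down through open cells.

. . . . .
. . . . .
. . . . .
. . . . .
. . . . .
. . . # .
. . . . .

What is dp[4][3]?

r\c   0   1   2   3   4
  0   1   1   1   1   1
  1   1   2   3   4   5
  2   1   3   6  10  15
  3   1   4  10  20  35
  4   1   5  15  35  70
  5   1   6  21   0  70
  6   1   7  28  28  98

35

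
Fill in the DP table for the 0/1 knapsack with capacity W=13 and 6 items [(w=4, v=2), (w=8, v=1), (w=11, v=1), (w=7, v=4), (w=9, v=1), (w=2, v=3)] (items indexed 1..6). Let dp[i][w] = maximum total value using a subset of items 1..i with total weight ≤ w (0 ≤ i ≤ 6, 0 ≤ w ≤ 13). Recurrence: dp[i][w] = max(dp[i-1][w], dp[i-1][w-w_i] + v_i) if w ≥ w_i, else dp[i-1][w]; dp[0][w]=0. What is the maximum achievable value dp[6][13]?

i\w   0   1   2   3   4   5   6   7   8   9  10  11  12  13
  0   0   0   0   0   0   0   0   0   0   0   0   0   0   0
  1   0   0   0   0   2   2   2   2   2   2   2   2   2   2
  2   0   0   0   0   2   2   2   2   2   2   2   2   3   3
  3   0   0   0   0   2   2   2   2   2   2   2   2   3   3
  4   0   0   0   0   2   2   2   4   4   4   4   6   6   6
  5   0   0   0   0   2   2   2   4   4   4   4   6   6   6
  6   0   0   3   3   3   3   5   5   5   7   7   7   7   9

9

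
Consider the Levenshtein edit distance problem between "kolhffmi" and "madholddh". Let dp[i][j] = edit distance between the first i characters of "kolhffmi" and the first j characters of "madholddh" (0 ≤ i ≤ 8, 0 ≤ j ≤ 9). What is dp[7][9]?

   ''  m  a  d  h  o  l  d  d  h
''  0  1  2  3  4  5  6  7  8  9
 k  1  1  2  3  4  5  6  7  8  9
 o  2  2  2  3  4  4  5  6  7  8
 l  3  3  3  3  4  5  4  5  6  7
 h  4  4  4  4  3  4  5  5  6  6
 f  5  5  5  5  4  4  5  6  6  7
 f  6  6  6  6  5  5  5  6  7  7
 m  7  6  7  7  6  6  6  6  7  8
 i  8  7  7  8  7  7  7  7  7  8

8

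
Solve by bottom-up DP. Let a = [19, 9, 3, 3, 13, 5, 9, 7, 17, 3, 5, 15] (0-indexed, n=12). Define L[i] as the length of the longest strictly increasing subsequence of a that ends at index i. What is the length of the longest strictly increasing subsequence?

   i    0    1    2    3    4    5    6    7    8    9   10   11
a[i]   19    9    3    3   13    5    9    7   17    3    5   15
L[i]    1    1    1    1    2    2    3    3    4    1    2    4

4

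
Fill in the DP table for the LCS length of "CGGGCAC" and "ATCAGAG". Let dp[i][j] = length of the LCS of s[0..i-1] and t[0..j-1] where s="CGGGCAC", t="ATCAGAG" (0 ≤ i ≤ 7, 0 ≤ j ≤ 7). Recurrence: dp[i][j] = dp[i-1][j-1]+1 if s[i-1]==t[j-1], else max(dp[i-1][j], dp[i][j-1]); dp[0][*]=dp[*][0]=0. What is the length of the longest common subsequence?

3

   ''  A  T  C  A  G  A  G
''  0  0  0  0  0  0  0  0
 C  0  0  0  1  1  1  1  1
 G  0  0  0  1  1  2  2  2
 G  0  0  0  1  1  2  2  3
 G  0  0  0  1  1  2  2  3
 C  0  0  0  1  1  2  2  3
 A  0  1  1  1  2  2  3  3
 C  0  1  1  2  2  2  3  3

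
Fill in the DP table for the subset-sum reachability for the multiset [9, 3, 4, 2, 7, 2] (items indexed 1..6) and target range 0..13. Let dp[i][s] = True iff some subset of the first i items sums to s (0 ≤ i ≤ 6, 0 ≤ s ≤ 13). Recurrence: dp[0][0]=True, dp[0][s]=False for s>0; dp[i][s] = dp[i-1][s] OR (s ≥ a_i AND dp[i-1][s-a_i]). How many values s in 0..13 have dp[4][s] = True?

11

i\s   0   1   2   3   4   5   6   7   8   9  10  11  12  13
  0   T   F   F   F   F   F   F   F   F   F   F   F   F   F
  1   T   F   F   F   F   F   F   F   F   T   F   F   F   F
  2   T   F   F   T   F   F   F   F   F   T   F   F   T   F
  3   T   F   F   T   T   F   F   T   F   T   F   F   T   T
  4   T   F   T   T   T   T   T   T   F   T   F   T   T   T
  5   T   F   T   T   T   T   T   T   F   T   T   T   T   T
  6   T   F   T   T   T   T   T   T   T   T   T   T   T   T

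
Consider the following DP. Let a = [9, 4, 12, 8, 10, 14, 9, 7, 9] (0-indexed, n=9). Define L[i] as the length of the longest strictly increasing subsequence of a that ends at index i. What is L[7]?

   i    0    1    2    3    4    5    6    7    8
a[i]    9    4   12    8   10   14    9    7    9
L[i]    1    1    2    2    3    4    3    2    3

2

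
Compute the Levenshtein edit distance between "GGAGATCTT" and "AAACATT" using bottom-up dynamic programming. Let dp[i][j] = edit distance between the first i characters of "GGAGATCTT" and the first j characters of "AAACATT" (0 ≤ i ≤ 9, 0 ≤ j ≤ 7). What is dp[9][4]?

6

   ''  A  A  A  C  A  T  T
''  0  1  2  3  4  5  6  7
 G  1  1  2  3  4  5  6  7
 G  2  2  2  3  4  5  6  7
 A  3  2  2  2  3  4  5  6
 G  4  3  3  3  3  4  5  6
 A  5  4  3  3  4  3  4  5
 T  6  5  4  4  4  4  3  4
 C  7  6  5  5  4  5  4  4
 T  8  7  6  6  5  5  5  4
 T  9  8  7  7  6  6  5  5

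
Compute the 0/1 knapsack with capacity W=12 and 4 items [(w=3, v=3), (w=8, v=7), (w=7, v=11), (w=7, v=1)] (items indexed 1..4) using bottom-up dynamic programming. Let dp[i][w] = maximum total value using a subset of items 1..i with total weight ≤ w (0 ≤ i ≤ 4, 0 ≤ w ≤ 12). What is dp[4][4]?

3

i\w   0   1   2   3   4   5   6   7   8   9  10  11  12
  0   0   0   0   0   0   0   0   0   0   0   0   0   0
  1   0   0   0   3   3   3   3   3   3   3   3   3   3
  2   0   0   0   3   3   3   3   3   7   7   7  10  10
  3   0   0   0   3   3   3   3  11  11  11  14  14  14
  4   0   0   0   3   3   3   3  11  11  11  14  14  14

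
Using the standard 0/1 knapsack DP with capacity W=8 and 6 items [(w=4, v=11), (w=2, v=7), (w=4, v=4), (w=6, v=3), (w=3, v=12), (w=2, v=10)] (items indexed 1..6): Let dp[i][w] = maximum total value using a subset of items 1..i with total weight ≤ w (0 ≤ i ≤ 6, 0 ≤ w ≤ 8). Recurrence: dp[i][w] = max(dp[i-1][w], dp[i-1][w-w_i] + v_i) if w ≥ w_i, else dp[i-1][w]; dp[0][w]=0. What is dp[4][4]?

i\w   0   1   2   3   4   5   6   7   8
  0   0   0   0   0   0   0   0   0   0
  1   0   0   0   0  11  11  11  11  11
  2   0   0   7   7  11  11  18  18  18
  3   0   0   7   7  11  11  18  18  18
  4   0   0   7   7  11  11  18  18  18
  5   0   0   7  12  12  19  19  23  23
  6   0   0  10  12  17  22  22  29  29

11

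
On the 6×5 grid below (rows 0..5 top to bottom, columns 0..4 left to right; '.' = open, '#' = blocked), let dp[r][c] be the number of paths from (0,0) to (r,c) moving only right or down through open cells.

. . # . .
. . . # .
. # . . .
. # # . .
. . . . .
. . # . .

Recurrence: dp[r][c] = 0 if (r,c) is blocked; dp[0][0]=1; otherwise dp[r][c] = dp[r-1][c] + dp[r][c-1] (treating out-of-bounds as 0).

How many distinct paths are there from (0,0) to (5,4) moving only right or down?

10

r\c   0   1   2   3   4
  0   1   1   0   0   0
  1   1   2   2   0   0
  2   1   0   2   2   2
  3   1   0   0   2   4
  4   1   1   1   3   7
  5   1   2   0   3  10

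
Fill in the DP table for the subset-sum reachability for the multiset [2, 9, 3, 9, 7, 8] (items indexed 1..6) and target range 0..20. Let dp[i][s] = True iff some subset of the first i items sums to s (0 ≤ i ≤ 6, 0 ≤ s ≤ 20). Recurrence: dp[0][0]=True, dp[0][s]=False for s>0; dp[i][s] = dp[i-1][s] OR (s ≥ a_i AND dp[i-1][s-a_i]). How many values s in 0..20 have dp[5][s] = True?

i\s   0   1   2   3   4   5   6   7   8   9  10  11  12  13  14  15  16  17  18  19  20
  0   T   F   F   F   F   F   F   F   F   F   F   F   F   F   F   F   F   F   F   F   F
  1   T   F   T   F   F   F   F   F   F   F   F   F   F   F   F   F   F   F   F   F   F
  2   T   F   T   F   F   F   F   F   F   T   F   T   F   F   F   F   F   F   F   F   F
  3   T   F   T   T   F   T   F   F   F   T   F   T   T   F   T   F   F   F   F   F   F
  4   T   F   T   T   F   T   F   F   F   T   F   T   T   F   T   F   F   F   T   F   T
  5   T   F   T   T   F   T   F   T   F   T   T   T   T   F   T   F   T   F   T   T   T
  6   T   F   T   T   F   T   F   T   T   T   T   T   T   T   T   T   T   T   T   T   T

14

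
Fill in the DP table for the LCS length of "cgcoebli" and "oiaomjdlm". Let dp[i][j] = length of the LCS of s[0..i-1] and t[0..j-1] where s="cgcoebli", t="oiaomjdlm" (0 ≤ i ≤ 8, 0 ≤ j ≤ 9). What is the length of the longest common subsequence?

2

   ''  o  i  a  o  m  j  d  l  m
''  0  0  0  0  0  0  0  0  0  0
 c  0  0  0  0  0  0  0  0  0  0
 g  0  0  0  0  0  0  0  0  0  0
 c  0  0  0  0  0  0  0  0  0  0
 o  0  1  1  1  1  1  1  1  1  1
 e  0  1  1  1  1  1  1  1  1  1
 b  0  1  1  1  1  1  1  1  1  1
 l  0  1  1  1  1  1  1  1  2  2
 i  0  1  2  2  2  2  2  2  2  2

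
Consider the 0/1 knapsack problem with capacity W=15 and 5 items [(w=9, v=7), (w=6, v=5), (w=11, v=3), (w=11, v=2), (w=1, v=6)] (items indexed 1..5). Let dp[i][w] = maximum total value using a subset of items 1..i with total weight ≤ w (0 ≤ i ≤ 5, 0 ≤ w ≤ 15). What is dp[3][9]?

7

i\w   0   1   2   3   4   5   6   7   8   9  10  11  12  13  14  15
  0   0   0   0   0   0   0   0   0   0   0   0   0   0   0   0   0
  1   0   0   0   0   0   0   0   0   0   7   7   7   7   7   7   7
  2   0   0   0   0   0   0   5   5   5   7   7   7   7   7   7  12
  3   0   0   0   0   0   0   5   5   5   7   7   7   7   7   7  12
  4   0   0   0   0   0   0   5   5   5   7   7   7   7   7   7  12
  5   0   6   6   6   6   6   6  11  11  11  13  13  13  13  13  13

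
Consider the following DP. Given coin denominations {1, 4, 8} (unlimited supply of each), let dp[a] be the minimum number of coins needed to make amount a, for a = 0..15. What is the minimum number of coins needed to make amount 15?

 a  0  1  2  3  4  5  6  7  8  9 10 11 12 13 14 15
dp  0  1  2  3  1  2  3  4  1  2  3  4  2  3  4  5

5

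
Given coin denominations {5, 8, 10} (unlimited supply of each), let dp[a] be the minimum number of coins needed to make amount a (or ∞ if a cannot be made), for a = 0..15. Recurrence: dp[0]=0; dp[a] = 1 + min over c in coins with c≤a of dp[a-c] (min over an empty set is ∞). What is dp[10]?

1

 a  0  1  2  3  4  5  6  7  8  9 10 11 12 13 14 15
dp  0  -  -  -  -  1  -  -  1  -  1  -  -  2  -  2
(- denotes ∞ / unreachable)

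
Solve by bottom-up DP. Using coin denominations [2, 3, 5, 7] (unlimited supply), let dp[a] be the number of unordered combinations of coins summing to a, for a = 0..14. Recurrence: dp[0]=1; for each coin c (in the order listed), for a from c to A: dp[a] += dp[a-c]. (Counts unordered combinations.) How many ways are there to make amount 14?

9

after  coin     0     1     2     3     4     5     6     7     8     9    10    11    12    13    14
          2     1     0     1     0     1     0     1     0     1     0     1     0     1     0     1
          3     1     0     1     1     1     1     2     1     2     2     2     2     3     2     3
          5     1     0     1     1     1     2     2     2     3     3     4     4     5     5     6
          7     1     0     1     1     1     2     2     3     3     4     5     5     7     7     9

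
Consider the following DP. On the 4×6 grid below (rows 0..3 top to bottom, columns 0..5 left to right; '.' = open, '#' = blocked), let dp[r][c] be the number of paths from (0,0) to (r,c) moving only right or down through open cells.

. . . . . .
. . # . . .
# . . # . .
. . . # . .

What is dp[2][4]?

r\c   0   1   2   3   4   5
  0   1   1   1   1   1   1
  1   1   2   0   1   2   3
  2   0   2   2   0   2   5
  3   0   2   4   0   2   7

2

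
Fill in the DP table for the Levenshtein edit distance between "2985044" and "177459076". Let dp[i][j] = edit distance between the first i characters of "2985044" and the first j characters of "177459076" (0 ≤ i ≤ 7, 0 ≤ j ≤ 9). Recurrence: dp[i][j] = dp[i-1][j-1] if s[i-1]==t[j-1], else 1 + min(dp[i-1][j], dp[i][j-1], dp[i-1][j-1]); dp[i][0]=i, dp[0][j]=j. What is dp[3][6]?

6

   ''  1  7  7  4  5  9  0  7  6
''  0  1  2  3  4  5  6  7  8  9
 2  1  1  2  3  4  5  6  7  8  9
 9  2  2  2  3  4  5  5  6  7  8
 8  3  3  3  3  4  5  6  6  7  8
 5  4  4  4  4  4  4  5  6  7  8
 0  5  5  5  5  5  5  5  5  6  7
 4  6  6  6  6  5  6  6  6  6  7
 4  7  7  7  7  6  6  7  7  7  7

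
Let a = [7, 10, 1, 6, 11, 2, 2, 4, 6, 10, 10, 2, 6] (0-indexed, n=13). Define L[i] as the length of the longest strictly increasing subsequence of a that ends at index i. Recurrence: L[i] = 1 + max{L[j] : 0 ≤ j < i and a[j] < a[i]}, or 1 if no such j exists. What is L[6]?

   i    0    1    2    3    4    5    6    7    8    9   10   11   12
a[i]    7   10    1    6   11    2    2    4    6   10   10    2    6
L[i]    1    2    1    2    3    2    2    3    4    5    5    2    4

2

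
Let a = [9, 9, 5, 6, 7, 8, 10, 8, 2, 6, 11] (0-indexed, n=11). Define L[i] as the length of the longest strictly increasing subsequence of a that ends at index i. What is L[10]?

6

   i    0    1    2    3    4    5    6    7    8    9   10
a[i]    9    9    5    6    7    8   10    8    2    6   11
L[i]    1    1    1    2    3    4    5    4    1    2    6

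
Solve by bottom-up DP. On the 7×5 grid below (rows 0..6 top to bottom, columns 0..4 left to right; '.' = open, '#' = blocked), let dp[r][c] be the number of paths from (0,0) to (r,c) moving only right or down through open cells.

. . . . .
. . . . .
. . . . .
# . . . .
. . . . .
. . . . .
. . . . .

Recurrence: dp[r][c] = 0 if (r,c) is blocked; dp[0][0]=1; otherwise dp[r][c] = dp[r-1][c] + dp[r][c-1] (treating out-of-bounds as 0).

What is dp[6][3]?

r\c   0   1   2   3   4
  0   1   1   1   1   1
  1   1   2   3   4   5
  2   1   3   6  10  15
  3   0   3   9  19  34
  4   0   3  12  31  65
  5   0   3  15  46 111
  6   0   3  18  64 175

64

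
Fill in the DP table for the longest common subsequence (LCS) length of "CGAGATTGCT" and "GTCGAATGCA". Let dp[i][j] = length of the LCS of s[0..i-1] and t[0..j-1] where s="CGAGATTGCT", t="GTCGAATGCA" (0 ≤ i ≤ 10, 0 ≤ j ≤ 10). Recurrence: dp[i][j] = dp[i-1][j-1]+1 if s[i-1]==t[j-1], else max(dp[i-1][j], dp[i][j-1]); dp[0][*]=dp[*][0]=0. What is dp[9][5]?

3

   ''  G  T  C  G  A  A  T  G  C  A
''  0  0  0  0  0  0  0  0  0  0  0
 C  0  0  0  1  1  1  1  1  1  1  1
 G  0  1  1  1  2  2  2  2  2  2  2
 A  0  1  1  1  2  3  3  3  3  3  3
 G  0  1  1  1  2  3  3  3  4  4  4
 A  0  1  1  1  2  3  4  4  4  4  5
 T  0  1  2  2  2  3  4  5  5  5  5
 T  0  1  2  2  2  3  4  5  5  5  5
 G  0  1  2  2  3  3  4  5  6  6  6
 C  0  1  2  3  3  3  4  5  6  7  7
 T  0  1  2  3  3  3  4  5  6  7  7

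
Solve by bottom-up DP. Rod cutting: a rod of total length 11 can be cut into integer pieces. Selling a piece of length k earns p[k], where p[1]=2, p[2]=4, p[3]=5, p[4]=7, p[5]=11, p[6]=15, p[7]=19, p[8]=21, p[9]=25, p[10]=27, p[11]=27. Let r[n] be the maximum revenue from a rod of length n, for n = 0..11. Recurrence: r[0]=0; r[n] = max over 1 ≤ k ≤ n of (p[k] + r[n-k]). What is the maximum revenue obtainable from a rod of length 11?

29

   n    0    1    2    3    4    5    6    7    8    9   10   11
r[n]    0    2    4    6    8   11   15   19   21   25   27   29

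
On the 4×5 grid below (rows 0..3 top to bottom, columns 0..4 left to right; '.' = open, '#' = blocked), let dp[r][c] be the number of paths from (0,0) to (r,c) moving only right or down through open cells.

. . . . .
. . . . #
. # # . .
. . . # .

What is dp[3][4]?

4

r\c   0   1   2   3   4
  0   1   1   1   1   1
  1   1   2   3   4   0
  2   1   0   0   4   4
  3   1   1   1   0   4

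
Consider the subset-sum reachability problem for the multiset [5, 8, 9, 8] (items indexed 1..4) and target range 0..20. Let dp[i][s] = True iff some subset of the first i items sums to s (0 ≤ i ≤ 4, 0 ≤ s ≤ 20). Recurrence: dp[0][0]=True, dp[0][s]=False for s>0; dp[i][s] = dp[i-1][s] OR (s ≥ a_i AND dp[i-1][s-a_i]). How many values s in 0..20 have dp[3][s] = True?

7

i\s   0   1   2   3   4   5   6   7   8   9  10  11  12  13  14  15  16  17  18  19  20
  0   T   F   F   F   F   F   F   F   F   F   F   F   F   F   F   F   F   F   F   F   F
  1   T   F   F   F   F   T   F   F   F   F   F   F   F   F   F   F   F   F   F   F   F
  2   T   F   F   F   F   T   F   F   T   F   F   F   F   T   F   F   F   F   F   F   F
  3   T   F   F   F   F   T   F   F   T   T   F   F   F   T   T   F   F   T   F   F   F
  4   T   F   F   F   F   T   F   F   T   T   F   F   F   T   T   F   T   T   F   F   F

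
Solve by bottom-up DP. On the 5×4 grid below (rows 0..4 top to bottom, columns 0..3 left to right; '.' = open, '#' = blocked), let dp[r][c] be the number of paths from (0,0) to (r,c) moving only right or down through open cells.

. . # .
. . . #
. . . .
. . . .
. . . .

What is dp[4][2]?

r\c   0   1   2   3
  0   1   1   0   0
  1   1   2   2   0
  2   1   3   5   5
  3   1   4   9  14
  4   1   5  14  28

14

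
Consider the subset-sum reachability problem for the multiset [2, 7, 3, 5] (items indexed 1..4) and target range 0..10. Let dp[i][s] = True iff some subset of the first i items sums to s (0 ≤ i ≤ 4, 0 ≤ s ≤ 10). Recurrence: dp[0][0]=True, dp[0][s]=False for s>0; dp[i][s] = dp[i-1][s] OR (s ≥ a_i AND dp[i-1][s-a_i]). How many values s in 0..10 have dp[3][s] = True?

7

i\s   0   1   2   3   4   5   6   7   8   9  10
  0   T   F   F   F   F   F   F   F   F   F   F
  1   T   F   T   F   F   F   F   F   F   F   F
  2   T   F   T   F   F   F   F   T   F   T   F
  3   T   F   T   T   F   T   F   T   F   T   T
  4   T   F   T   T   F   T   F   T   T   T   T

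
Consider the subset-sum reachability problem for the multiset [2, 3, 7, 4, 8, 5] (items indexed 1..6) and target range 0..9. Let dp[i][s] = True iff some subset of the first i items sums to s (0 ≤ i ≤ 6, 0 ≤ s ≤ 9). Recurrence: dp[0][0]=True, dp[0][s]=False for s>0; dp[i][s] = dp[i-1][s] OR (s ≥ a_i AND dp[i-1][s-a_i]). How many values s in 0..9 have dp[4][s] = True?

i\s   0   1   2   3   4   5   6   7   8   9
  0   T   F   F   F   F   F   F   F   F   F
  1   T   F   T   F   F   F   F   F   F   F
  2   T   F   T   T   F   T   F   F   F   F
  3   T   F   T   T   F   T   F   T   F   T
  4   T   F   T   T   T   T   T   T   F   T
  5   T   F   T   T   T   T   T   T   T   T
  6   T   F   T   T   T   T   T   T   T   T

8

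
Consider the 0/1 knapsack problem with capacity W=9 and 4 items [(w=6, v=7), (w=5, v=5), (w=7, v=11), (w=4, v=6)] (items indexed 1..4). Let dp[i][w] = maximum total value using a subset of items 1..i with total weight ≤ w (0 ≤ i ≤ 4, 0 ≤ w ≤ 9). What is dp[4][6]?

i\w   0   1   2   3   4   5   6   7   8   9
  0   0   0   0   0   0   0   0   0   0   0
  1   0   0   0   0   0   0   7   7   7   7
  2   0   0   0   0   0   5   7   7   7   7
  3   0   0   0   0   0   5   7  11  11  11
  4   0   0   0   0   6   6   7  11  11  11

7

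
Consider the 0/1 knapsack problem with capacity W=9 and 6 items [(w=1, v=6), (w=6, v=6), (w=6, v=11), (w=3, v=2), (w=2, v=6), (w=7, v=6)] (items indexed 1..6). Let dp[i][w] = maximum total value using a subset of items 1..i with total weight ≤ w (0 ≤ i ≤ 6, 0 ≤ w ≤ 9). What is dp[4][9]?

17

i\w   0   1   2   3   4   5   6   7   8   9
  0   0   0   0   0   0   0   0   0   0   0
  1   0   6   6   6   6   6   6   6   6   6
  2   0   6   6   6   6   6   6  12  12  12
  3   0   6   6   6   6   6  11  17  17  17
  4   0   6   6   6   8   8  11  17  17  17
  5   0   6   6  12  12  12  14  17  17  23
  6   0   6   6  12  12  12  14  17  17  23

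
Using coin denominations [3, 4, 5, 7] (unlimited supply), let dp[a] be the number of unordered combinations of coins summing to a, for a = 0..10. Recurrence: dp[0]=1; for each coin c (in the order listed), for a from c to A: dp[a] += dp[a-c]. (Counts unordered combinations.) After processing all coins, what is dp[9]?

after  coin     0     1     2     3     4     5     6     7     8     9    10
          3     1     0     0     1     0     0     1     0     0     1     0
          4     1     0     0     1     1     0     1     1     1     1     1
          5     1     0     0     1     1     1     1     1     2     2     2
          7     1     0     0     1     1     1     1     2     2     2     3

2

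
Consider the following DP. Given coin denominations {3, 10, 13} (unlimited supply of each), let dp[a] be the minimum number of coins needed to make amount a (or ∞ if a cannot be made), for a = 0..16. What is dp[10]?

1

 a  0  1  2  3  4  5  6  7  8  9 10 11 12 13 14 15 16
dp  0  -  -  1  -  -  2  -  -  3  1  -  4  1  -  5  2
(- denotes ∞ / unreachable)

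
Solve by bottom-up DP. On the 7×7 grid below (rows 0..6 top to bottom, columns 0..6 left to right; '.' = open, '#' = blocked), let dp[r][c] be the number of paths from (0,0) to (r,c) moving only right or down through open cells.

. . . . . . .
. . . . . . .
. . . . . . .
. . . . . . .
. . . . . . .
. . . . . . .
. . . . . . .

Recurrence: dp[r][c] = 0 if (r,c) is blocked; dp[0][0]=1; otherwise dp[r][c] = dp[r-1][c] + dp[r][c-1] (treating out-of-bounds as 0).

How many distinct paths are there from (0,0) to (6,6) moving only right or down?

924

r\c   0   1   2   3   4   5   6
  0   1   1   1   1   1   1   1
  1   1   2   3   4   5   6   7
  2   1   3   6  10  15  21  28
  3   1   4  10  20  35  56  84
  4   1   5  15  35  70 126 210
  5   1   6  21  56 126 252 462
  6   1   7  28  84 210 462 924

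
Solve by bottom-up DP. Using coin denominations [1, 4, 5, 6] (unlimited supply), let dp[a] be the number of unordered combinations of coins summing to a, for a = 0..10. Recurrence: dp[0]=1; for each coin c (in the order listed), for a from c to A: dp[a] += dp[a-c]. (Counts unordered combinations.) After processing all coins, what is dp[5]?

after  coin     0     1     2     3     4     5     6     7     8     9    10
          1     1     1     1     1     1     1     1     1     1     1     1
          4     1     1     1     1     2     2     2     2     3     3     3
          5     1     1     1     1     2     3     3     3     4     5     6
          6     1     1     1     1     2     3     4     4     5     6     8

3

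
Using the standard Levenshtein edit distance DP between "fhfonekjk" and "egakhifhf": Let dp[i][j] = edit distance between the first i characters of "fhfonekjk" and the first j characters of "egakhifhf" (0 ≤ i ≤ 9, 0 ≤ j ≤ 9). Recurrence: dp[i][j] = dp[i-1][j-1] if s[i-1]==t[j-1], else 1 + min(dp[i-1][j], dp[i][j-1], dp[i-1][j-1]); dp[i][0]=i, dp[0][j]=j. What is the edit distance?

9

   ''  e  g  a  k  h  i  f  h  f
''  0  1  2  3  4  5  6  7  8  9
 f  1  1  2  3  4  5  6  6  7  8
 h  2  2  2  3  4  4  5  6  6  7
 f  3  3  3  3  4  5  5  5  6  6
 o  4  4  4  4  4  5  6  6  6  7
 n  5  5  5  5  5  5  6  7  7  7
 e  6  5  6  6  6  6  6  7  8  8
 k  7  6  6  7  6  7  7  7  8  9
 j  8  7  7  7  7  7  8  8  8  9
 k  9  8  8  8  7  8  8  9  9  9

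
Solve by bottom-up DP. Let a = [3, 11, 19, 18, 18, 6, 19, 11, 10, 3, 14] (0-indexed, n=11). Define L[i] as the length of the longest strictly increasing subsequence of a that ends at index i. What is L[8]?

   i    0    1    2    3    4    5    6    7    8    9   10
a[i]    3   11   19   18   18    6   19   11   10    3   14
L[i]    1    2    3    3    3    2    4    3    3    1    4

3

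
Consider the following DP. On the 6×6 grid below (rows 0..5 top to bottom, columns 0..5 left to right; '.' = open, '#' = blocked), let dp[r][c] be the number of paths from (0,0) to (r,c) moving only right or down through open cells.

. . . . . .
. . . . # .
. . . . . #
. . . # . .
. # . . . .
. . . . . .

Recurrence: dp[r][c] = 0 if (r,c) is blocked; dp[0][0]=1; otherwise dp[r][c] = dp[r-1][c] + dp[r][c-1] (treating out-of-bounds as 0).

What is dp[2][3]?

10

r\c   0   1   2   3   4   5
  0   1   1   1   1   1   1
  1   1   2   3   4   0   1
  2   1   3   6  10  10   0
  3   1   4  10   0  10  10
  4   1   0  10  10  20  30
  5   1   1  11  21  41  71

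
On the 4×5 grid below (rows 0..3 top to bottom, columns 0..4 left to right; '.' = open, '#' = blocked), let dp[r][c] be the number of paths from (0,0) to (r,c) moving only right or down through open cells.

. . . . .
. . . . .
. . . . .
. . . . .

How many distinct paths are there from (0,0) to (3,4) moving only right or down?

r\c   0   1   2   3   4
  0   1   1   1   1   1
  1   1   2   3   4   5
  2   1   3   6  10  15
  3   1   4  10  20  35

35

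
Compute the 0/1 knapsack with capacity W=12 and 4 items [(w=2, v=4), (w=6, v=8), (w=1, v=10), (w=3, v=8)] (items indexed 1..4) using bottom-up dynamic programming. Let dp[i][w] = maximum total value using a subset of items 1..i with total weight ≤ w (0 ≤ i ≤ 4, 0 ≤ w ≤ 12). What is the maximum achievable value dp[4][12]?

i\w   0   1   2   3   4   5   6   7   8   9  10  11  12
  0   0   0   0   0   0   0   0   0   0   0   0   0   0
  1   0   0   4   4   4   4   4   4   4   4   4   4   4
  2   0   0   4   4   4   4   8   8  12  12  12  12  12
  3   0  10  10  14  14  14  14  18  18  22  22  22  22
  4   0  10  10  14  18  18  22  22  22  22  26  26  30

30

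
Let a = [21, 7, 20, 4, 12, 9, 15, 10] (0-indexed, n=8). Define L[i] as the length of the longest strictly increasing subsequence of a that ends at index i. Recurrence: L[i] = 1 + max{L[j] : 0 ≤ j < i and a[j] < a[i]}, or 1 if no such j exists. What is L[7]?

   i    0    1    2    3    4    5    6    7
a[i]   21    7   20    4   12    9   15   10
L[i]    1    1    2    1    2    2    3    3

3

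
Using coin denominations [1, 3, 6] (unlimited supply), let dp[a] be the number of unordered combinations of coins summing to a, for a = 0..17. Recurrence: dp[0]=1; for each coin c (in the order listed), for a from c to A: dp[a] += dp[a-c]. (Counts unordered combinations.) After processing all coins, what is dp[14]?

9

after  coin     0     1     2     3     4     5     6     7     8     9    10    11    12    13    14    15    16    17
          1     1     1     1     1     1     1     1     1     1     1     1     1     1     1     1     1     1     1
          3     1     1     1     2     2     2     3     3     3     4     4     4     5     5     5     6     6     6
          6     1     1     1     2     2     2     4     4     4     6     6     6     9     9     9    12    12    12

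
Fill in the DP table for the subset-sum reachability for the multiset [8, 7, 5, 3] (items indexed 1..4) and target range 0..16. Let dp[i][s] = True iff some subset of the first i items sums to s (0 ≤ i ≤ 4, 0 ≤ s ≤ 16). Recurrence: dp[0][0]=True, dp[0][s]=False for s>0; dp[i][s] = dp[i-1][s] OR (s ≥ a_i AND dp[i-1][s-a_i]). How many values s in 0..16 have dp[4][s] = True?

i\s   0   1   2   3   4   5   6   7   8   9  10  11  12  13  14  15  16
  0   T   F   F   F   F   F   F   F   F   F   F   F   F   F   F   F   F
  1   T   F   F   F   F   F   F   F   T   F   F   F   F   F   F   F   F
  2   T   F   F   F   F   F   F   T   T   F   F   F   F   F   F   T   F
  3   T   F   F   F   F   T   F   T   T   F   F   F   T   T   F   T   F
  4   T   F   F   T   F   T   F   T   T   F   T   T   T   T   F   T   T

11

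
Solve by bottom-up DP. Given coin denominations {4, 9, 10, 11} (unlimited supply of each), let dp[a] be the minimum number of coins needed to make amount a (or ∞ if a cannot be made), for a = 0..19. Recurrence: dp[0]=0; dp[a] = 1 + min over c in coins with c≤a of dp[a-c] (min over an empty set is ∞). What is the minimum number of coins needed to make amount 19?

2

 a  0  1  2  3  4  5  6  7  8  9 10 11 12 13 14 15 16 17 18 19
dp  0  -  -  -  1  -  -  -  2  1  1  1  3  2  2  2  4  3  2  2
(- denotes ∞ / unreachable)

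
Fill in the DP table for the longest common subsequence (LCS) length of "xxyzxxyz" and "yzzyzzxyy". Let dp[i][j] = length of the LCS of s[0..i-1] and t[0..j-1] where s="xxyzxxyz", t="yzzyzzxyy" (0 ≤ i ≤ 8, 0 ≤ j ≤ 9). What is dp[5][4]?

   ''  y  z  z  y  z  z  x  y  y
''  0  0  0  0  0  0  0  0  0  0
 x  0  0  0  0  0  0  0  1  1  1
 x  0  0  0  0  0  0  0  1  1  1
 y  0  1  1  1  1  1  1  1  2  2
 z  0  1  2  2  2  2  2  2  2  2
 x  0  1  2  2  2  2  2  3  3  3
 x  0  1  2  2  2  2  2  3  3  3
 y  0  1  2  2  3  3  3  3  4  4
 z  0  1  2  3  3  4  4  4  4  4

2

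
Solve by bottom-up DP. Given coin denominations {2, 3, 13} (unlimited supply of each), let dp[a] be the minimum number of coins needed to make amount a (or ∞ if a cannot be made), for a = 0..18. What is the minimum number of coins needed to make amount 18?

 a  0  1  2  3  4  5  6  7  8  9 10 11 12 13 14 15 16 17 18
dp  0  -  1  1  2  2  2  3  3  3  4  4  4  1  5  2  2  3  3
(- denotes ∞ / unreachable)

3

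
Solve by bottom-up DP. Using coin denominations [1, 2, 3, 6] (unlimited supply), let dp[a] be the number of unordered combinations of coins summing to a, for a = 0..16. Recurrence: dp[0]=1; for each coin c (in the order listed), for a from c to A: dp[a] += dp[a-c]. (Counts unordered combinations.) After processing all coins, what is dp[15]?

after  coin     0     1     2     3     4     5     6     7     8     9    10    11    12    13    14    15    16
          1     1     1     1     1     1     1     1     1     1     1     1     1     1     1     1     1     1
          2     1     1     2     2     3     3     4     4     5     5     6     6     7     7     8     8     9
          3     1     1     2     3     4     5     7     8    10    12    14    16    19    21    24    27    30
          6     1     1     2     3     4     5     8     9    12    15    18    21    27    30    36    42    48

42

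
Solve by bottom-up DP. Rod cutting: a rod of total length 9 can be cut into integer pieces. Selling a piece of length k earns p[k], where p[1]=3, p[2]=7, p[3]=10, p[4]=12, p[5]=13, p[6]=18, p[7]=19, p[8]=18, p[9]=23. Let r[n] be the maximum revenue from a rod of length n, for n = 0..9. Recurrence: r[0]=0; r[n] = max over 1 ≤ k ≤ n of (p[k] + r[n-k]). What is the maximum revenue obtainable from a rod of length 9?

   n    0    1    2    3    4    5    6    7    8    9
r[n]    0    3    7   10   14   17   21   24   28   31

31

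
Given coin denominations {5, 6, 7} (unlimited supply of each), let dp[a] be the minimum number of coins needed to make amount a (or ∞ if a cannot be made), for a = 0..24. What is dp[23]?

4

 a  0  1  2  3  4  5  6  7  8  9 10 11 12 13 14 15 16 17 18 19 20 21 22 23 24
dp  0  -  -  -  -  1  1  1  -  -  2  2  2  2  2  3  3  3  3  3  3  3  4  4  4
(- denotes ∞ / unreachable)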